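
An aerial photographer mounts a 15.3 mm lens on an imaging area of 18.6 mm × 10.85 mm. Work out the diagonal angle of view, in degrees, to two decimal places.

Sensor diagonal = √(18.6² + 10.85²) = √463.6825 ≈ 21.5333 mm.
Angle of view α = 2·arctan(d/2f) with d = 21.5333 mm and f = 15.3 mm.
d/2f = 0.70370; arctan(0.70370) ≈ 35.1341°, so α ≈ 70.2683°.

70.27°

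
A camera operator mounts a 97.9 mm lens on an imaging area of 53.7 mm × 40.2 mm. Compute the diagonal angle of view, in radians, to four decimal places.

0.6601 rad

Sensor diagonal = √(53.7² + 40.2²) = √4499.7300 ≈ 67.0800 mm.
Angle of view α = 2·arctan(d/2f) with d = 67.0800 mm and f = 97.9 mm.
d/2f = 0.34259; arctan(0.34259) ≈ 0.3301 rad, so α ≈ 0.6601 rad.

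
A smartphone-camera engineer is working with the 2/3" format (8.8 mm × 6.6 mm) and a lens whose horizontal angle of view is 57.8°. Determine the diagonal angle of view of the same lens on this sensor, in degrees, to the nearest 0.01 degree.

From the horizontal AOV: f = 8.8 / (2·tan(28.9°)) = 8.8 / 1.10406 ≈ 7.9706 mm.
Sensor diagonal = √(8.8² + 6.6²) = √121.0000 ≈ 11.0000 mm.
Diagonal AOV = 2·arctan(11.0000 / (2 × 7.9706)) = 2·arctan(0.69004) ≈ 69.2142°.

69.21°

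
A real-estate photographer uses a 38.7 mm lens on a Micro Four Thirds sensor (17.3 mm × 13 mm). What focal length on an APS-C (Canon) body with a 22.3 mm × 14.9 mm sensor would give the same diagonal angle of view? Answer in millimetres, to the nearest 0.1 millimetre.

Sensor diagonal = √(17.3² + 13²) = √468.2900 ≈ 21.6400 mm.
Sensor diagonal = √(22.3² + 14.9²) = √719.3000 ≈ 26.8198 mm.
Equal angle of view means equal diagonal/f ratio, so f₂ = f₁ · (diagonal₂/diagonal₁) = 38.7 × 26.8198/21.6400.
f₂ = 38.7 × 1.23936 ≈ 47.963 mm.

48.0 mm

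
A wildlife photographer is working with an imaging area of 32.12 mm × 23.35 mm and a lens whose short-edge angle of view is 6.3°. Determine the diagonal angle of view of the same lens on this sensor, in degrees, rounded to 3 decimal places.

10.694°

From the short-edge AOV: f = 23.35 / (2·tan(3.15°)) = 23.35 / 0.11007 ≈ 212.1442 mm.
Sensor diagonal = √(32.12² + 23.35²) = √1576.9169 ≈ 39.7104 mm.
Diagonal AOV = 2·arctan(39.7104 / (2 × 212.1442)) = 2·arctan(0.09359) ≈ 10.6938°.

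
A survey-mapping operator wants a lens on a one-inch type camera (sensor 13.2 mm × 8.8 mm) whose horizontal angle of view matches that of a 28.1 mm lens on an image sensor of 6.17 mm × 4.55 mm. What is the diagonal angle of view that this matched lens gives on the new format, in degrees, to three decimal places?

15.033°

Equal horizontal AOV ⇒ f₂ = f₁ · 13.2/6.17 = 28.1 × 2.13938 ≈ 60.1167 mm.
Sensor diagonal = √(13.2² + 8.8²) = √251.6800 ≈ 15.8644 mm.
Diagonal AOV on the new format = 2·arctan(15.8644 / (2 × 60.1167)) = 2·arctan(0.13195) ≈ 15.0332°.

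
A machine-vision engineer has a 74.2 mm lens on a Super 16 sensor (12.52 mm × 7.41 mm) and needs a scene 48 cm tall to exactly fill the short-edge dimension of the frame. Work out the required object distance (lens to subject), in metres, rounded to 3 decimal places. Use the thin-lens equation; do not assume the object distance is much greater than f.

W: 48 cm = 480 mm.
Magnification m = h/W = dᵢ/dₒ; combined with 1/f = 1/dₒ + 1/dᵢ this gives dₒ = f·(1 + W/h).
dₒ = 74.2 mm × (1 + 480/7.41) = 74.2 × 65.7773 ≈ 4880.678 mm = 4.88068 m.

4.881 m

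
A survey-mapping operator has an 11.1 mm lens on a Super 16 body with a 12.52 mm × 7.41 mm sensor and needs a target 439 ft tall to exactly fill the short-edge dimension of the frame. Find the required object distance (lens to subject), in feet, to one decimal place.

W: 439 ft × 304.8 mm/ft = 133807.20 mm.
Magnification m = h/W = dᵢ/dₒ; combined with 1/f = 1/dₒ + 1/dᵢ this gives dₒ = f·(1 + W/h).
dₒ = 11.1 mm × (1 + 133807/7.41) = 11.1 × 18058.6512 ≈ 200451.029 mm = 200451.029/304.8 ft = 657.648 ft.

657.6 ft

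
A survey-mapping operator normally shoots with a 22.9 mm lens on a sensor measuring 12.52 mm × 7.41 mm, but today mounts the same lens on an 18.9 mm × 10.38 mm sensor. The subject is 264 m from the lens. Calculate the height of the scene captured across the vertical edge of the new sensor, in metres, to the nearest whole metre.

120 m

The focal length stays 22.9 mm; the relevant sensor dimension is now h = 10.38 mm. Object distance dₒ = 264 m = 264000 mm.
Thin-lens field height W = h·(dₒ − f)/f = 10.38 × (264000 − 22.9)/22.9 ≈ 119654.249 mm = 119.654 m.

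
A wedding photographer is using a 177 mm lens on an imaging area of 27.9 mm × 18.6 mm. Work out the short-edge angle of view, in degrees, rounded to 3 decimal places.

6.015°

Angle of view α = 2·arctan(h/2f) with h = 18.6 mm and f = 177 mm.
h/2f = 0.05254; arctan(0.05254) ≈ 3.0077°, so α ≈ 6.0154°.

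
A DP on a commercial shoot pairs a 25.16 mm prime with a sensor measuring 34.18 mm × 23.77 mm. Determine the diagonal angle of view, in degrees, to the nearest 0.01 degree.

79.21°

Sensor diagonal = √(34.18² + 23.77²) = √1733.2853 ≈ 41.6327 mm.
Angle of view α = 2·arctan(d/2f) with d = 41.6327 mm and f = 25.16 mm.
d/2f = 0.82736; arctan(0.82736) ≈ 39.6030°, so α ≈ 79.2060°.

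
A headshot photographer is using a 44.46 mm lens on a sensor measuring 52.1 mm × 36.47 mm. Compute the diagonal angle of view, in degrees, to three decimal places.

Sensor diagonal = √(52.1² + 36.47²) = √4044.4709 ≈ 63.5962 mm.
Angle of view α = 2·arctan(d/2f) with d = 63.5962 mm and f = 44.46 mm.
d/2f = 0.71521; arctan(0.71521) ≈ 35.5726°, so α ≈ 71.1452°.

71.145°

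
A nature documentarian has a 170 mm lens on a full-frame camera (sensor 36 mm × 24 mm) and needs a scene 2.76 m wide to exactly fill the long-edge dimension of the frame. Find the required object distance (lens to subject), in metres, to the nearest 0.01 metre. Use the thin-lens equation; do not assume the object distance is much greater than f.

W: 2.76 m = 2760 mm.
Magnification m = w/W = dᵢ/dₒ; combined with 1/f = 1/dₒ + 1/dᵢ this gives dₒ = f·(1 + W/w).
dₒ = 170 mm × (1 + 2760/36) = 170 × 77.6667 ≈ 13203.333 mm = 13.2033 m.

13.20 m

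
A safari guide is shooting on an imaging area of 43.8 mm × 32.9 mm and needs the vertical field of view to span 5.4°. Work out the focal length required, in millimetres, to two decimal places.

348.82 mm

From α = 2·arctan(h/2f) we get f = h / (2·tan(α/2)).
With h = 32.9 mm and α/2 = 2.7°, tan(α/2) ≈ 0.04716, so f ≈ 32.9 / 0.09432 ≈ 348.8214 mm.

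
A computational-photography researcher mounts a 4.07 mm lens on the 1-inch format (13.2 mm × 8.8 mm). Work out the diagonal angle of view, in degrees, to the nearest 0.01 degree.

125.68°

Sensor diagonal = √(13.2² + 8.8²) = √251.6800 ≈ 15.8644 mm.
Angle of view α = 2·arctan(d/2f) with d = 15.8644 mm and f = 4.07 mm.
d/2f = 1.94895; arctan(1.94895) ≈ 62.8377°, so α ≈ 125.6755°.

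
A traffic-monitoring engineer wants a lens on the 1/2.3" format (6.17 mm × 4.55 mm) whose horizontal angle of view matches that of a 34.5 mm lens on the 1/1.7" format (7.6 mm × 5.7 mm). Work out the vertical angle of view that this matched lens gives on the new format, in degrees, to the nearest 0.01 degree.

9.29°

Equal horizontal AOV ⇒ f₂ = f₁ · 6.17/7.6 = 34.5 × 0.81184 ≈ 28.0086 mm.
Vertical AOV on the new format = 2·arctan(4.55 / (2 × 28.0086)) = 2·arctan(0.08123) ≈ 9.2873°.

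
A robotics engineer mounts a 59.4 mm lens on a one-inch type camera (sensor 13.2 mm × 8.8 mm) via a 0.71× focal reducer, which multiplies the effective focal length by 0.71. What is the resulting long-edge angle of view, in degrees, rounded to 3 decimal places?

17.789°

Effective focal length f = 59.4 × 0.71 = 42.174 mm.
α = 2·arctan(13.2 / (2 × 42.174)) = 2·arctan(0.15649) ≈ 17.7887°.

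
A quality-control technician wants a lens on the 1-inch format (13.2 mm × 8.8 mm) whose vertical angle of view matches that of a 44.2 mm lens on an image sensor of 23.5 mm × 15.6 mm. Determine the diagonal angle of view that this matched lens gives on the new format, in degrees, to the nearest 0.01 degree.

35.30°

Equal vertical AOV ⇒ f₂ = f₁ · 8.8/15.6 = 44.2 × 0.56410 ≈ 24.9333 mm.
Sensor diagonal = √(13.2² + 8.8²) = √251.6800 ≈ 15.8644 mm.
Diagonal AOV on the new format = 2·arctan(15.8644 / (2 × 24.9333)) = 2·arctan(0.31814) ≈ 35.2956°.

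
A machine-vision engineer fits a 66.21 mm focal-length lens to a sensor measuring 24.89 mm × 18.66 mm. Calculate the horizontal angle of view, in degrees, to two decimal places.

Angle of view α = 2·arctan(w/2f) with w = 24.89 mm and f = 66.21 mm.
w/2f = 0.18796; arctan(0.18796) ≈ 10.6453°, so α ≈ 21.2905°.

21.29°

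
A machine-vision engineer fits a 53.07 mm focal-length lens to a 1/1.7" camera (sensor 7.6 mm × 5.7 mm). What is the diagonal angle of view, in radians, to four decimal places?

0.1785 rad

Sensor diagonal = √(7.6² + 5.7²) = √90.2500 ≈ 9.5000 mm.
Angle of view α = 2·arctan(d/2f) with d = 9.5000 mm and f = 53.07 mm.
d/2f = 0.08950; arctan(0.08950) ≈ 0.0893 rad, so α ≈ 0.1785 rad.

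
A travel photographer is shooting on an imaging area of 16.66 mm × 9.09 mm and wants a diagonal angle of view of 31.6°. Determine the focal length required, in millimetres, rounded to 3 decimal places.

Sensor diagonal = √(16.66² + 9.09²) = √360.1837 ≈ 18.9785 mm.
From α = 2·arctan(d/2f) we get f = d / (2·tan(α/2)).
With d = 18.9785 mm and α/2 = 15.8°, tan(α/2) ≈ 0.28297, so f ≈ 18.9785 / 0.56594 ≈ 33.5343 mm.

33.534 mm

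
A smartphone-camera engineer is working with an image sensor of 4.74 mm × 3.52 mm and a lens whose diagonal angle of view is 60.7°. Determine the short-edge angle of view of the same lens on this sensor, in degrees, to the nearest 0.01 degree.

Sensor diagonal = √(4.74² + 3.52²) = √34.8580 ≈ 5.9041 mm.
From the diagonal AOV: f = 5.9041 / (2·tan(30.35°)) = 5.9041 / 1.17105 ≈ 5.0417 mm.
Short-edge AOV = 2·arctan(3.52 / (2 × 5.0417)) = 2·arctan(0.34909) ≈ 38.4871°.

38.49°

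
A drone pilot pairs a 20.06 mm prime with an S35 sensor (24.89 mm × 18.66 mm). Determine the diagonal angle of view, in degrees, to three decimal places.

Sensor diagonal = √(24.89² + 18.66²) = √967.7077 ≈ 31.1080 mm.
Angle of view α = 2·arctan(d/2f) with d = 31.1080 mm and f = 20.06 mm.
d/2f = 0.77537; arctan(0.77537) ≈ 37.7891°, so α ≈ 75.5781°.

75.578°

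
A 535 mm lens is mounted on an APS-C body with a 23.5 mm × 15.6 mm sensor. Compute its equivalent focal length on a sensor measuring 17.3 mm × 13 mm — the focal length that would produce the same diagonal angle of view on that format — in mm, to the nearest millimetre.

Sensor diagonal = √(23.5² + 15.6²) = √795.6100 ≈ 28.2066 mm.
Sensor diagonal = √(17.3² + 13²) = √468.2900 ≈ 21.6400 mm.
Equal angle of view means equal diagonal/f ratio, so f₂ = f₁ · (diagonal₂/diagonal₁) = 535 × 21.6400/28.2066.
f₂ = 535 × 0.76720 ≈ 410.451 mm.

410 mm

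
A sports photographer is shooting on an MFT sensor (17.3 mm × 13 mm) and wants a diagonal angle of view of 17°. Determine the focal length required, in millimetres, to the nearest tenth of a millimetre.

72.4 mm

Sensor diagonal = √(17.3² + 13²) = √468.2900 ≈ 21.6400 mm.
From α = 2·arctan(d/2f) we get f = d / (2·tan(α/2)).
With d = 21.6400 mm and α/2 = 8.5°, tan(α/2) ≈ 0.14945, so f ≈ 21.6400 / 0.29890 ≈ 72.3983 mm.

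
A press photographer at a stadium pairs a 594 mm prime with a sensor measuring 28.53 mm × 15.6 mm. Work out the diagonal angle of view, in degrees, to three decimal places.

3.136°

Sensor diagonal = √(28.53² + 15.6²) = √1057.3209 ≈ 32.5165 mm.
Angle of view α = 2·arctan(d/2f) with d = 32.5165 mm and f = 594 mm.
d/2f = 0.02737; arctan(0.02737) ≈ 1.5678°, so α ≈ 3.1357°.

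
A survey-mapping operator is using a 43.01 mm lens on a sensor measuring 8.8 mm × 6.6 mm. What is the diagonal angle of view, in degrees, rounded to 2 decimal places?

Sensor diagonal = √(8.8² + 6.6²) = √121.0000 ≈ 11.0000 mm.
Angle of view α = 2·arctan(d/2f) with d = 11.0000 mm and f = 43.01 mm.
d/2f = 0.12788; arctan(0.12788) ≈ 7.2873°, so α ≈ 14.5746°.

14.57°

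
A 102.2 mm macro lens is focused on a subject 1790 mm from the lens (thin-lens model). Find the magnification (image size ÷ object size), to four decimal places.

Thin lens: 1/f = 1/dₒ + 1/dᵢ → 1/dᵢ = 1/102.2 − 1/1790 = 0.0092261 mm⁻¹, so dᵢ ≈ 108.3884 mm.
Magnification m = dᵢ/dₒ = 108.3884/1790 ≈ 0.06055.

0.0606×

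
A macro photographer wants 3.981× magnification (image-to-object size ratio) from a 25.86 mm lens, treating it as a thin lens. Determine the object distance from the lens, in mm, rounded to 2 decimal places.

With m = dᵢ/dₒ and 1/f = 1/dₒ + 1/dᵢ, substituting dᵢ = m·dₒ gives 1/f = (1 + 1/m)/dₒ, hence dₒ = f·(1 + 1/m).
dₒ = 25.86 × (1 + 1/3.981) = 25.86 × 1.25119 ≈ 32.356 mm.

32.36 mm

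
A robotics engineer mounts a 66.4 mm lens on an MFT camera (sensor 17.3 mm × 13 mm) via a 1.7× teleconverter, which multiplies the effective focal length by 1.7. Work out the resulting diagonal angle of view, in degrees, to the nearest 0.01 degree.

Effective focal length f = 66.4 × 1.7 = 112.88 mm.
Sensor diagonal = √(17.3² + 13²) = √468.2900 ≈ 21.6400 mm.
α = 2·arctan(21.640 / (2 × 112.88)) = 2·arctan(0.09585) ≈ 10.9506°.

10.95°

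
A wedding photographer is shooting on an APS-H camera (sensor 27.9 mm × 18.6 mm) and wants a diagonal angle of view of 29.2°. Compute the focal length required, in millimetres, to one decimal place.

64.4 mm

Sensor diagonal = √(27.9² + 18.6²) = √1124.3700 ≈ 33.5316 mm.
From α = 2·arctan(d/2f) we get f = d / (2·tan(α/2)).
With d = 33.5316 mm and α/2 = 14.6°, tan(α/2) ≈ 0.26048, so f ≈ 33.5316 / 0.52096 ≈ 64.3649 mm.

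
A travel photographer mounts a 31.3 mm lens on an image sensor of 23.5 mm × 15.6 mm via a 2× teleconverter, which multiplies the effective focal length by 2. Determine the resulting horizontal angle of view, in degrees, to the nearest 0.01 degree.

21.26°

Effective focal length f = 31.3 × 2 = 62.6 mm.
α = 2·arctan(23.5 / (2 × 62.6)) = 2·arctan(0.18770) ≈ 21.2614°.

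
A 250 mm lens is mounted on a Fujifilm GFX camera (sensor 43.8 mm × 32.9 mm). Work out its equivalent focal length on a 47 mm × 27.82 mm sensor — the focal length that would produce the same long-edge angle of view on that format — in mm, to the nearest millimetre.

268 mm

Equal angle of view means equal width/f ratio, so f₂ = f₁ · (width₂/width₁) = 250 × 47/43.8.
f₂ = 250 × 1.07306 ≈ 268.265 mm.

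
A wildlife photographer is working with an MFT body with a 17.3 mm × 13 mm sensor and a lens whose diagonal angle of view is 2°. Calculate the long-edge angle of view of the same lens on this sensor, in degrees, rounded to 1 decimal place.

1.6°

Sensor diagonal = √(17.3² + 13²) = √468.2900 ≈ 21.6400 mm.
From the diagonal AOV: f = 21.6400 / (2·tan(1°)) = 21.6400 / 0.03491 ≈ 619.8776 mm.
Long-edge AOV = 2·arctan(17.3 / (2 × 619.8776)) = 2·arctan(0.01395) ≈ 1.5989°.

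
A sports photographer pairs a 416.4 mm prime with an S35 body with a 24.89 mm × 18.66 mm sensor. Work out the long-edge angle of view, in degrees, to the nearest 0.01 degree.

Angle of view α = 2·arctan(w/2f) with w = 24.89 mm and f = 416.4 mm.
w/2f = 0.02989; arctan(0.02989) ≈ 1.7119°, so α ≈ 3.4238°.

3.42°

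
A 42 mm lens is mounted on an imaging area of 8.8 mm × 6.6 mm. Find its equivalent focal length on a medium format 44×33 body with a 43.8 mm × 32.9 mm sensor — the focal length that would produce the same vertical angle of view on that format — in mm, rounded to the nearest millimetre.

209 mm

Equal angle of view means equal height/f ratio, so f₂ = f₁ · (height₂/height₁) = 42 × 32.9/6.6.
f₂ = 42 × 4.98485 ≈ 209.364 mm.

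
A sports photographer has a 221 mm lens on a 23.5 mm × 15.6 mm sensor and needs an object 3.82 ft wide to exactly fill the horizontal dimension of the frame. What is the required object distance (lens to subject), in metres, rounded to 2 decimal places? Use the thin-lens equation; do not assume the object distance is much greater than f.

11.17 m

W: 3.82 ft × 304.8 mm/ft = 1164.34 mm.
Magnification m = w/W = dᵢ/dₒ; combined with 1/f = 1/dₒ + 1/dᵢ this gives dₒ = f·(1 + W/w).
dₒ = 221 mm × (1 + 1164.34/23.5) = 221 × 50.5462 ≈ 11170.713 mm = 11.1707 m.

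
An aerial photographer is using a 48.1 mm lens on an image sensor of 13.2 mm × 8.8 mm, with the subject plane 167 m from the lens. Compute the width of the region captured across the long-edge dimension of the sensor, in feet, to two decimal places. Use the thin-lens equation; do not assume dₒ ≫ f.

dₒ: 167 m = 167000 mm.
Similar triangles through the lens centre give W/dₒ = w/dᵢ; with 1/f = 1/dₒ + 1/dᵢ this gives W = w·(dₒ − f)/f.
W = 13.2 mm × (167000 − 48.1) / 48.1 = 13.2 × 3470.9335 ≈ 45816.322 mm = 45816.322/304.8 ft = 150.316 ft.

150.32 ft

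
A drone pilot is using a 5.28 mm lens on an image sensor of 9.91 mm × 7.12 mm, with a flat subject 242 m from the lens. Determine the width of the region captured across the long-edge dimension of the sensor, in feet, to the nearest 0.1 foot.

1490.2 ft

dₒ: 242 m = 242000 mm.
Similar triangles through the lens centre give W/dₒ = w/dᵢ; with 1/f = 1/dₒ + 1/dᵢ this gives W = w·(dₒ − f)/f.
W = 9.91 mm × (242000 − 5.28) / 5.28 = 9.91 × 45832.3333 ≈ 454198.423 mm = 454198.423/304.8 ft = 1490.15 ft.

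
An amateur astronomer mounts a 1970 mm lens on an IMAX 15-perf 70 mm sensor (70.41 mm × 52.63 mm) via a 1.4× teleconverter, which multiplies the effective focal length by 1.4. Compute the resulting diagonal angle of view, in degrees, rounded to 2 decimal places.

Effective focal length f = 1970 × 1.4 = 2758 mm.
Sensor diagonal = √(70.41² + 52.63²) = √7727.4850 ≈ 87.9061 mm.
α = 2·arctan(87.906 / (2 × 2758)) = 2·arctan(0.01594) ≈ 1.8260°.

1.83°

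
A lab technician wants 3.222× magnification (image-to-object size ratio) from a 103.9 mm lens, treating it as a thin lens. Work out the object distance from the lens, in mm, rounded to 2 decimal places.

136.15 mm

With m = dᵢ/dₒ and 1/f = 1/dₒ + 1/dᵢ, substituting dᵢ = m·dₒ gives 1/f = (1 + 1/m)/dₒ, hence dₒ = f·(1 + 1/m).
dₒ = 103.9 × (1 + 1/3.222) = 103.9 × 1.31037 ≈ 136.147 mm.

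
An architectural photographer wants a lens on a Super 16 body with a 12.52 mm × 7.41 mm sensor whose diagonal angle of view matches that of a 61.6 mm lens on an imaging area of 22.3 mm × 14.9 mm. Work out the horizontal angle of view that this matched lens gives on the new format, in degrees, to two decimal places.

21.22°

Sensor diagonal = √(22.3² + 14.9²) = √719.3000 ≈ 26.8198 mm.
Sensor diagonal = √(12.52² + 7.41²) = √211.6585 ≈ 14.5485 mm.
Equal diagonal AOV ⇒ f₂ = f₁ · 14.5485/26.8198 = 61.6 × 0.54245 ≈ 33.4152 mm.
Horizontal AOV on the new format = 2·arctan(12.52 / (2 × 33.4152)) = 2·arctan(0.18734) ≈ 21.2216°.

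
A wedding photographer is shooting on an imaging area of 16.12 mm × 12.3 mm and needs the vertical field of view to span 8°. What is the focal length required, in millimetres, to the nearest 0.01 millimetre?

87.95 mm

From α = 2·arctan(h/2f) we get f = h / (2·tan(α/2)).
With h = 12.3 mm and α/2 = 4°, tan(α/2) ≈ 0.06993, so f ≈ 12.3 / 0.13985 ≈ 87.9491 mm.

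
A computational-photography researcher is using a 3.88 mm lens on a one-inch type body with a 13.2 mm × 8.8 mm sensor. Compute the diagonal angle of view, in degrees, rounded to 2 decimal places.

Sensor diagonal = √(13.2² + 8.8²) = √251.6800 ≈ 15.8644 mm.
Angle of view α = 2·arctan(d/2f) with d = 15.8644 mm and f = 3.88 mm.
d/2f = 2.04438; arctan(2.04438) ≈ 63.9347°, so α ≈ 127.8694°.

127.87°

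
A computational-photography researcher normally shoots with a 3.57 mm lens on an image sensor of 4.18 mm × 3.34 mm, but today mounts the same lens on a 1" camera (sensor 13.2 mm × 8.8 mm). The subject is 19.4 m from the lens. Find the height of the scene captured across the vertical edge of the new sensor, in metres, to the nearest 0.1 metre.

47.8 m

The focal length stays 3.57 mm; the relevant sensor dimension is now h = 8.8 mm. Object distance dₒ = 19.4 m = 19400 mm.
Thin-lens field height W = h·(dₒ − f)/f = 8.8 × (19400 − 3.57)/3.57 ≈ 47811.928 mm = 47.8119 m.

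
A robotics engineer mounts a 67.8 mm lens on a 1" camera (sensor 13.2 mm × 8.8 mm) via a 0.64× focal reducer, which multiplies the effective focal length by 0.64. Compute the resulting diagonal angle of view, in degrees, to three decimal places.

20.719°

Effective focal length f = 67.8 × 0.64 = 43.392 mm.
Sensor diagonal = √(13.2² + 8.8²) = √251.6800 ≈ 15.8644 mm.
α = 2·arctan(15.864 / (2 × 43.392)) = 2·arctan(0.18280) ≈ 20.7190°.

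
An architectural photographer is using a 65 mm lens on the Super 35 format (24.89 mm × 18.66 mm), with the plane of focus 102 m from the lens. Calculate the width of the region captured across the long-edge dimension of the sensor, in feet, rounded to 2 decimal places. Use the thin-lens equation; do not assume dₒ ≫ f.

128.06 ft

dₒ: 102 m = 102000 mm.
Similar triangles through the lens centre give W/dₒ = w/dᵢ; with 1/f = 1/dₒ + 1/dᵢ this gives W = w·(dₒ − f)/f.
W = 24.89 mm × (102000 − 65) / 65 = 24.89 × 1568.2308 ≈ 39033.264 mm = 39033.264/304.8 ft = 128.062 ft.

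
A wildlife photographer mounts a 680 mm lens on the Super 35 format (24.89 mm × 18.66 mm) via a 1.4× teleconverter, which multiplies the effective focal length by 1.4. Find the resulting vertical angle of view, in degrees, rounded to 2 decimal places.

1.12°

Effective focal length f = 680 × 1.4 = 952 mm.
α = 2·arctan(18.66 / (2 × 952)) = 2·arctan(0.00980) ≈ 1.1230°.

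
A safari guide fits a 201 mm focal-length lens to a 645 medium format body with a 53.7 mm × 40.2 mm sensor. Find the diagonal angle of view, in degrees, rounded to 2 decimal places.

18.95°

Sensor diagonal = √(53.7² + 40.2²) = √4499.7300 ≈ 67.0800 mm.
Angle of view α = 2·arctan(d/2f) with d = 67.0800 mm and f = 201 mm.
d/2f = 0.16687; arctan(0.16687) ≈ 9.4734°, so α ≈ 18.9468°.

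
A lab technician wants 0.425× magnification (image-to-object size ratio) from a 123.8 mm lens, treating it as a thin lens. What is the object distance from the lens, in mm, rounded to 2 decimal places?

415.09 mm

With m = dᵢ/dₒ and 1/f = 1/dₒ + 1/dᵢ, substituting dᵢ = m·dₒ gives 1/f = (1 + 1/m)/dₒ, hence dₒ = f·(1 + 1/m).
dₒ = 123.8 × (1 + 1/0.425) = 123.8 × 3.35294 ≈ 415.094 mm.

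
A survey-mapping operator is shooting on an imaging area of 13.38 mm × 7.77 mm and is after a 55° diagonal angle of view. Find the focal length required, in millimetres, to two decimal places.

14.86 mm

Sensor diagonal = √(13.38² + 7.77²) = √239.3973 ≈ 15.4725 mm.
From α = 2·arctan(d/2f) we get f = d / (2·tan(α/2)).
With d = 15.4725 mm and α/2 = 27.5°, tan(α/2) ≈ 0.52057, so f ≈ 15.4725 / 1.04113 ≈ 14.8612 mm.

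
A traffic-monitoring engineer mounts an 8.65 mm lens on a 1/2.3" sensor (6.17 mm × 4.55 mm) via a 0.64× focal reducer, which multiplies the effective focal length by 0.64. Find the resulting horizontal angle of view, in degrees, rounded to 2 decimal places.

Effective focal length f = 8.65 × 0.64 = 5.536 mm.
α = 2·arctan(6.17 / (2 × 5.536)) = 2·arctan(0.55726) ≈ 58.2585°.

58.26°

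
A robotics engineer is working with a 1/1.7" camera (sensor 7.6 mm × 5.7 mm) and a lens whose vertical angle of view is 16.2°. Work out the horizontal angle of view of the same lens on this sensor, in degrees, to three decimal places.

21.490°

From the vertical AOV: f = 5.7 / (2·tan(8.1°)) = 5.7 / 0.28464 ≈ 20.0251 mm.
Horizontal AOV = 2·arctan(7.6 / (2 × 20.0251)) = 2·arctan(0.18976) ≈ 21.4895°.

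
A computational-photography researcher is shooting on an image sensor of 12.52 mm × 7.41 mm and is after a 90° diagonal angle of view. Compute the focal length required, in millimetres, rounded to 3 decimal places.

7.274 mm

Sensor diagonal = √(12.52² + 7.41²) = √211.6585 ≈ 14.5485 mm.
From α = 2·arctan(d/2f) we get f = d / (2·tan(α/2)).
With d = 14.5485 mm and α/2 = 45°, tan(α/2) ≈ 1.00000, so f ≈ 14.5485 / 2.00000 ≈ 7.2742 mm.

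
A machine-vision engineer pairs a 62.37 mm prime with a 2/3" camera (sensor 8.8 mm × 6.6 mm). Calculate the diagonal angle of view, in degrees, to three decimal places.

10.079°

Sensor diagonal = √(8.8² + 6.6²) = √121.0000 ≈ 11.0000 mm.
Angle of view α = 2·arctan(d/2f) with d = 11.0000 mm and f = 62.37 mm.
d/2f = 0.08818; arctan(0.08818) ≈ 5.0395°, so α ≈ 10.0790°.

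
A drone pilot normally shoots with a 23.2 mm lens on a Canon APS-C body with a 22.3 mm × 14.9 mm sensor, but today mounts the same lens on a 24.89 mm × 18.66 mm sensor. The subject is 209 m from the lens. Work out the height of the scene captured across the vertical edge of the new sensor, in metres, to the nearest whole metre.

The focal length stays 23.2 mm; the relevant sensor dimension is now h = 18.66 mm. Object distance dₒ = 209 m = 209000 mm.
Thin-lens field height W = h·(dₒ − f)/f = 18.66 × (209000 − 23.2)/23.2 ≈ 168082.202 mm = 168.082 m.

168 m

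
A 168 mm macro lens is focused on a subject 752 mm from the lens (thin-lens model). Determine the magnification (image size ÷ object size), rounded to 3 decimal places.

0.288×

Thin lens: 1/f = 1/dₒ + 1/dᵢ → 1/dᵢ = 1/168 − 1/752 = 0.0046226 mm⁻¹, so dᵢ ≈ 216.3288 mm.
Magnification m = dᵢ/dₒ = 216.3288/752 ≈ 0.28767.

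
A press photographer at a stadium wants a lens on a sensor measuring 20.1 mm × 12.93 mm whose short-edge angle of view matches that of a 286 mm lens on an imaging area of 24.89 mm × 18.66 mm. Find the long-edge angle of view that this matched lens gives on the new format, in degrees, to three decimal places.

Equal short-edge AOV ⇒ f₂ = f₁ · 12.93/18.66 = 286 × 0.69293 ≈ 198.1768 mm.
Long-edge AOV on the new format = 2·arctan(20.1 / (2 × 198.1768)) = 2·arctan(0.05071) ≈ 5.8062°.

5.806°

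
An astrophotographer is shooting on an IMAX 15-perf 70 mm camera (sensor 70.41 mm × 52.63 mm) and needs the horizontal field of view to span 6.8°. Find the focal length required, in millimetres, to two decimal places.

From α = 2·arctan(w/2f) we get f = w / (2·tan(α/2)).
With w = 70.41 mm and α/2 = 3.4°, tan(α/2) ≈ 0.05941, so f ≈ 70.41 / 0.11882 ≈ 592.5676 mm.

592.57 mm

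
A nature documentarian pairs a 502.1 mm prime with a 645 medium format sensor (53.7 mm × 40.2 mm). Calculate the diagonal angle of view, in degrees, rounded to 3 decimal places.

7.643°

Sensor diagonal = √(53.7² + 40.2²) = √4499.7300 ≈ 67.0800 mm.
Angle of view α = 2·arctan(d/2f) with d = 67.0800 mm and f = 502.1 mm.
d/2f = 0.06680; arctan(0.06680) ≈ 3.8217°, so α ≈ 7.6433°.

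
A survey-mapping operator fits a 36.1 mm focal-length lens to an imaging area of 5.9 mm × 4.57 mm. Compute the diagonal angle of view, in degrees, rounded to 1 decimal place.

11.8°

Sensor diagonal = √(5.9² + 4.57²) = √55.6949 ≈ 7.4629 mm.
Angle of view α = 2·arctan(d/2f) with d = 7.4629 mm and f = 36.1 mm.
d/2f = 0.10336; arctan(0.10336) ≈ 5.9014°, so α ≈ 11.8028°.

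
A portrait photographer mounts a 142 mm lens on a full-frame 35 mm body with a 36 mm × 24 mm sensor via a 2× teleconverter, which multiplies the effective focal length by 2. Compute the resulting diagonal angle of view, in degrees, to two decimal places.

Effective focal length f = 142 × 2 = 284 mm.
Sensor diagonal = √(36² + 24²) = √1872.0000 ≈ 43.2666 mm.
α = 2·arctan(43.267 / (2 × 284)) = 2·arctan(0.07617) ≈ 8.7120°.

8.71°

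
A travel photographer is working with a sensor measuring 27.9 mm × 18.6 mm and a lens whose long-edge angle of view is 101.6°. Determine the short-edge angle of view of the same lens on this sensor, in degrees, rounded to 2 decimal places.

From the long-edge AOV: f = 27.9 / (2·tan(50.8°)) = 27.9 / 2.45224 ≈ 11.3773 mm.
Short-edge AOV = 2·arctan(18.6 / (2 × 11.3773)) = 2·arctan(0.81741) ≈ 78.5261°.

78.53°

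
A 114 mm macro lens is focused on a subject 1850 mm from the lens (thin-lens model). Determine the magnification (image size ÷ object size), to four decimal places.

Thin lens: 1/f = 1/dₒ + 1/dᵢ → 1/dᵢ = 1/114 − 1/1850 = 0.0082314 mm⁻¹, so dᵢ ≈ 121.4862 mm.
Magnification m = dᵢ/dₒ = 121.4862/1850 ≈ 0.06567.

0.0657×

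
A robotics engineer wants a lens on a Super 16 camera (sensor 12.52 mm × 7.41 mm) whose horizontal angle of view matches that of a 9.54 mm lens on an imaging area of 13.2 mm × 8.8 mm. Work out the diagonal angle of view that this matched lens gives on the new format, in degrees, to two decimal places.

77.59°

Equal horizontal AOV ⇒ f₂ = f₁ · 12.52/13.2 = 9.54 × 0.94848 ≈ 9.0485 mm.
Sensor diagonal = √(12.52² + 7.41²) = √211.6585 ≈ 14.5485 mm.
Diagonal AOV on the new format = 2·arctan(14.5485 / (2 × 9.0485)) = 2·arctan(0.80391) ≈ 77.5925°.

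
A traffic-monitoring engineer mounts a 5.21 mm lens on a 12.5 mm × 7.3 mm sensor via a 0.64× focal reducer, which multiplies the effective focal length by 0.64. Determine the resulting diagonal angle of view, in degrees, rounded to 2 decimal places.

130.53°

Effective focal length f = 5.21 × 0.64 = 3.3344 mm.
Sensor diagonal = √(12.5² + 7.3²) = √209.5400 ≈ 14.4755 mm.
α = 2·arctan(14.475 / (2 × 3.3344)) = 2·arctan(2.17063) ≈ 130.5294°.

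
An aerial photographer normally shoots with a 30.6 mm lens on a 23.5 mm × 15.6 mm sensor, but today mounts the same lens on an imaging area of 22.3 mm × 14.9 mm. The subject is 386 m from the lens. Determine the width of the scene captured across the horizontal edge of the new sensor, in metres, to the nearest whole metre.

281 m

The focal length stays 30.6 mm; the relevant sensor dimension is now w = 22.3 mm. Object distance dₒ = 386 m = 386000 mm.
Thin-lens field width W = w·(dₒ − f)/f = 22.3 × (386000 − 30.6)/30.6 ≈ 281278.354 mm = 281.278 m.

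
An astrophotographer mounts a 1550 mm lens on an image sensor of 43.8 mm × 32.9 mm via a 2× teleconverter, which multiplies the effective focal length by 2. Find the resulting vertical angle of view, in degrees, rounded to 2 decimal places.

Effective focal length f = 1550 × 2 = 3100 mm.
α = 2·arctan(32.9 / (2 × 3100)) = 2·arctan(0.00531) ≈ 0.6081°.

0.61°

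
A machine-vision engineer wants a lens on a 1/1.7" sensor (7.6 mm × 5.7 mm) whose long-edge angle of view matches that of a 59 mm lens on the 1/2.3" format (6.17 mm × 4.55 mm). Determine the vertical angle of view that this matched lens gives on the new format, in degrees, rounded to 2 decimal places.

4.49°

Equal long-edge AOV ⇒ f₂ = f₁ · 7.6/6.17 = 59 × 1.23177 ≈ 72.6742 mm.
Vertical AOV on the new format = 2·arctan(5.7 / (2 × 72.6742)) = 2·arctan(0.03922) ≈ 4.4915°.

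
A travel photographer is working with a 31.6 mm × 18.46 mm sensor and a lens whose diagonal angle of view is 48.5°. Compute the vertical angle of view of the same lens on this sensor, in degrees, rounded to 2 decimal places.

25.60°

Sensor diagonal = √(31.6² + 18.46²) = √1339.3316 ≈ 36.5969 mm.
From the diagonal AOV: f = 36.5969 / (2·tan(24.25°)) = 36.5969 / 0.90093 ≈ 40.6210 mm.
Vertical AOV = 2·arctan(18.46 / (2 × 40.6210)) = 2·arctan(0.22722) ≈ 25.6030°.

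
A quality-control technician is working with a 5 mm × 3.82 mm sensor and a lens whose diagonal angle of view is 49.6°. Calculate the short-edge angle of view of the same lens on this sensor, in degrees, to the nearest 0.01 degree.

31.34°

Sensor diagonal = √(5² + 3.82²) = √39.5924 ≈ 6.2922 mm.
From the diagonal AOV: f = 6.2922 / (2·tan(24.8°)) = 6.2922 / 0.92413 ≈ 6.8088 mm.
Short-edge AOV = 2·arctan(3.82 / (2 × 6.8088)) = 2·arctan(0.28052) ≈ 31.3395°.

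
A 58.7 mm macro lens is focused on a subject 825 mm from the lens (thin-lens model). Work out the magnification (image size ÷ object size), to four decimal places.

0.0766×

Thin lens: 1/f = 1/dₒ + 1/dᵢ → 1/dᵢ = 1/58.7 − 1/825 = 0.0158237 mm⁻¹, so dᵢ ≈ 63.1965 mm.
Magnification m = dᵢ/dₒ = 63.1965/825 ≈ 0.07660.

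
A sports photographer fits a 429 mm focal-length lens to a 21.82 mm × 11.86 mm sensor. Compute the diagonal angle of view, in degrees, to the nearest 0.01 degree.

Sensor diagonal = √(21.82² + 11.86²) = √616.7720 ≈ 24.8349 mm.
Angle of view α = 2·arctan(d/2f) with d = 24.8349 mm and f = 429 mm.
d/2f = 0.02895; arctan(0.02895) ≈ 1.6580°, so α ≈ 3.3159°.

3.32°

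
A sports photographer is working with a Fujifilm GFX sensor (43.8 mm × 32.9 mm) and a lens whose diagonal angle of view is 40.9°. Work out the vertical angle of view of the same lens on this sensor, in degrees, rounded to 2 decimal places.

Sensor diagonal = √(43.8² + 32.9²) = √3000.8500 ≈ 54.7800 mm.
From the diagonal AOV: f = 54.7800 / (2·tan(20.45°)) = 54.7800 / 0.74578 ≈ 73.4532 mm.
Vertical AOV = 2·arctan(32.9 / (2 × 73.4532)) = 2·arctan(0.22395) ≈ 25.2464°.

25.25°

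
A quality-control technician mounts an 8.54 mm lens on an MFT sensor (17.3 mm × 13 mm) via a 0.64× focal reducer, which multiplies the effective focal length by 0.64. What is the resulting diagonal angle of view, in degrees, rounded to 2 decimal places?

Effective focal length f = 8.54 × 0.64 = 5.4656 mm.
Sensor diagonal = √(17.3² + 13²) = √468.2900 ≈ 21.6400 mm.
α = 2·arctan(21.640 / (2 × 5.4656)) = 2·arctan(1.97966) ≈ 126.3998°.

126.40°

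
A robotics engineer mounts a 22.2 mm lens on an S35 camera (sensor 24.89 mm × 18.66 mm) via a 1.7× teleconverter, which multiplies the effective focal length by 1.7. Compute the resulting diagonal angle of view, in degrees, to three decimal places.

44.797°

Effective focal length f = 22.2 × 1.7 = 37.74 mm.
Sensor diagonal = √(24.89² + 18.66²) = √967.7077 ≈ 31.1080 mm.
α = 2·arctan(31.108 / (2 × 37.74)) = 2·arctan(0.41214) ≈ 44.7966°.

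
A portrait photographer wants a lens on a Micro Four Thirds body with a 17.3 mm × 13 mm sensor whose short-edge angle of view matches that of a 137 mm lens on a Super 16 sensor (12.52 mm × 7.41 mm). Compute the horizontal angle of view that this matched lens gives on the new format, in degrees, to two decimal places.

4.12°

Equal short-edge AOV ⇒ f₂ = f₁ · 13/7.41 = 137 × 1.75439 ≈ 240.3509 mm.
Horizontal AOV on the new format = 2·arctan(17.3 / (2 × 240.3509)) = 2·arctan(0.03599) ≈ 4.1223°.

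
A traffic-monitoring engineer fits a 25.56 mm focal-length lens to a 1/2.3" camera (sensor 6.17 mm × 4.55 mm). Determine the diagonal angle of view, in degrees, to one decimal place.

17.1°

Sensor diagonal = √(6.17² + 4.55²) = √58.7714 ≈ 7.6663 mm.
Angle of view α = 2·arctan(d/2f) with d = 7.6663 mm and f = 25.56 mm.
d/2f = 0.14997; arctan(0.14997) ≈ 8.5288°, so α ≈ 17.0577°.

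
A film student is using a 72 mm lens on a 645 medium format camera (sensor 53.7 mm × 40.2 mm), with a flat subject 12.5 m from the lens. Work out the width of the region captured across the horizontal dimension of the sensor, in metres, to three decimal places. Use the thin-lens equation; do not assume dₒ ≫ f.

dₒ: 12.5 m = 12500 mm.
Similar triangles through the lens centre give W/dₒ = w/dᵢ; with 1/f = 1/dₒ + 1/dᵢ this gives W = w·(dₒ − f)/f.
W = 53.7 mm × (12500 − 72) / 72 = 53.7 × 172.6111 ≈ 9269.217 mm = 9.26922 m.

9.269 m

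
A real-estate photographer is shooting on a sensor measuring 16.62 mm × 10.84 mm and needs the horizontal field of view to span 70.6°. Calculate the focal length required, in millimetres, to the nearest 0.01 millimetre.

11.74 mm

From α = 2·arctan(w/2f) we get f = w / (2·tan(α/2)).
With w = 16.62 mm and α/2 = 35.3°, tan(α/2) ≈ 0.70804, so f ≈ 16.62 / 1.41608 ≈ 11.7366 mm.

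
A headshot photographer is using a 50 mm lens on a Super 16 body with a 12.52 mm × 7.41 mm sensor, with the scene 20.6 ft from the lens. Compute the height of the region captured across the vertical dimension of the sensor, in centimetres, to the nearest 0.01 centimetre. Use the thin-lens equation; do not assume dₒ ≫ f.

92.31 cm

dₒ: 20.6 ft × 304.8 mm/ft = 6278.88 mm.
Similar triangles through the lens centre give W/dₒ = h/dᵢ; with 1/f = 1/dₒ + 1/dᵢ this gives W = h·(dₒ − f)/f.
W = 7.41 mm × (6278.88 − 50) / 50 = 7.41 × 124.5776 ≈ 923.120 mm = 92.312 cm.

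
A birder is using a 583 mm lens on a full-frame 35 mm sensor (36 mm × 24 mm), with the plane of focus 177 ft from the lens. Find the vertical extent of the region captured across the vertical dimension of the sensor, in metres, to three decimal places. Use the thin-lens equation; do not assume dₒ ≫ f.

dₒ: 177 ft × 304.8 mm/ft = 53949.60 mm.
Similar triangles through the lens centre give W/dₒ = h/dᵢ; with 1/f = 1/dₒ + 1/dᵢ this gives W = h·(dₒ − f)/f.
W = 24 mm × (53949.6 − 583) / 583 = 24 × 91.5379 ≈ 2196.910 mm = 2.19691 m.

2.197 m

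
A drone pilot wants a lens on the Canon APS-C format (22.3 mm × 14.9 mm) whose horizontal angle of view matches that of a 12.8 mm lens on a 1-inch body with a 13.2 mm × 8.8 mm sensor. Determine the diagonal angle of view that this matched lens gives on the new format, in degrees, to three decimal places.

Equal horizontal AOV ⇒ f₂ = f₁ · 22.3/13.2 = 12.8 × 1.68939 ≈ 21.6242 mm.
Sensor diagonal = √(22.3² + 14.9²) = √719.3000 ≈ 26.8198 mm.
Diagonal AOV on the new format = 2·arctan(26.8198 / (2 × 21.6242)) = 2·arctan(0.62013) ≈ 63.6087°.

63.609°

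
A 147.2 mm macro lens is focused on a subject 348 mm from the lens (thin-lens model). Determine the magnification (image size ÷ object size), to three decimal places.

Thin lens: 1/f = 1/dₒ + 1/dᵢ → 1/dᵢ = 1/147.2 − 1/348 = 0.0039199 mm⁻¹, so dᵢ ≈ 255.1076 mm.
Magnification m = dᵢ/dₒ = 255.1076/348 ≈ 0.73307.

0.733×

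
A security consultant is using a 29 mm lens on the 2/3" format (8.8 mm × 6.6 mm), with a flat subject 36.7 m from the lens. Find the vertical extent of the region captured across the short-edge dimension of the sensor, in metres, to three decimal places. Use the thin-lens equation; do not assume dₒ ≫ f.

dₒ: 36.7 m = 36700 mm.
Similar triangles through the lens centre give W/dₒ = h/dᵢ; with 1/f = 1/dₒ + 1/dᵢ this gives W = h·(dₒ − f)/f.
W = 6.6 mm × (36700 − 29) / 29 = 6.6 × 1264.5172 ≈ 8345.814 mm = 8.34581 m.

8.346 m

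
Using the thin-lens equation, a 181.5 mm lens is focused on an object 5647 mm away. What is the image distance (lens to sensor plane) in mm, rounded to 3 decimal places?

1/dᵢ = 1/f − 1/dₒ = 1/181.5 − 1/5647 = 0.0053326 mm⁻¹.
dᵢ = 1/0.0053326 ≈ 187.5273 mm.

187.527 mm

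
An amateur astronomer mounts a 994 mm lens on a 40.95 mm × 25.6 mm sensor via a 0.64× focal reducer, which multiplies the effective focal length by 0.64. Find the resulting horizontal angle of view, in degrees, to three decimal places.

3.687°

Effective focal length f = 994 × 0.64 = 636.16 mm.
α = 2·arctan(40.95 / (2 × 636.16)) = 2·arctan(0.03219) ≈ 3.6869°.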